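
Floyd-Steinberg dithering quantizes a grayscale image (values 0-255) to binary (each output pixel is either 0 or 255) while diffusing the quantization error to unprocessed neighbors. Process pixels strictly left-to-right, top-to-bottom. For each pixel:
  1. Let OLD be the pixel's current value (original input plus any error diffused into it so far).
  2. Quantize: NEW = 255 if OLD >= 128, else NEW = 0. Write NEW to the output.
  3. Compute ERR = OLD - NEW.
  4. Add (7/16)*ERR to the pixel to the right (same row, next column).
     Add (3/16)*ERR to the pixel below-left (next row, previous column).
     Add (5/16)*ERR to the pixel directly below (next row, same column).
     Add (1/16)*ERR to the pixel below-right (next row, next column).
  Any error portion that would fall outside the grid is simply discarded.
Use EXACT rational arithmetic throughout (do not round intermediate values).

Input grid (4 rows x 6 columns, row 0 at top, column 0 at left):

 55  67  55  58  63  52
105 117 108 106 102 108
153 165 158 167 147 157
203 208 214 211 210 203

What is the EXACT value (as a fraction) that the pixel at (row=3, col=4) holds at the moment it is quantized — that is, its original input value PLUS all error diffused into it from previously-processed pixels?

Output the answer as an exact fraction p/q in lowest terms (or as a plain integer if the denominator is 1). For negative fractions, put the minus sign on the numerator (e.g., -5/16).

Answer: 71775211227395/549755813888

Derivation:
(0,0): OLD=55 → NEW=0, ERR=55
(0,1): OLD=1457/16 → NEW=0, ERR=1457/16
(0,2): OLD=24279/256 → NEW=0, ERR=24279/256
(0,3): OLD=407521/4096 → NEW=0, ERR=407521/4096
(0,4): OLD=6981415/65536 → NEW=0, ERR=6981415/65536
(0,5): OLD=103395857/1048576 → NEW=0, ERR=103395857/1048576
(1,0): OLD=35651/256 → NEW=255, ERR=-29629/256
(1,1): OLD=237653/2048 → NEW=0, ERR=237653/2048
(1,2): OLD=13942905/65536 → NEW=255, ERR=-2768775/65536
(1,3): OLD=37882245/262144 → NEW=255, ERR=-28964475/262144
(1,4): OLD=1873296879/16777216 → NEW=0, ERR=1873296879/16777216
(1,5): OLD=52163018201/268435456 → NEW=255, ERR=-16288023079/268435456
(2,0): OLD=4541303/32768 → NEW=255, ERR=-3814537/32768
(2,1): OLD=141744653/1048576 → NEW=255, ERR=-125642227/1048576
(2,2): OLD=1323907175/16777216 → NEW=0, ERR=1323907175/16777216
(2,3): OLD=24869261807/134217728 → NEW=255, ERR=-9356258833/134217728
(2,4): OLD=571712627533/4294967296 → NEW=255, ERR=-523504032947/4294967296
(2,5): OLD=6300951771627/68719476736 → NEW=0, ERR=6300951771627/68719476736
(3,0): OLD=2418522247/16777216 → NEW=255, ERR=-1859667833/16777216
(3,1): OLD=17392100219/134217728 → NEW=255, ERR=-16833420421/134217728
(3,2): OLD=175266431585/1073741824 → NEW=255, ERR=-98537733535/1073741824
(3,3): OLD=9012159776995/68719476736 → NEW=255, ERR=-8511306790685/68719476736
(3,4): OLD=71775211227395/549755813888 → NEW=255, ERR=-68412521314045/549755813888
Target (3,4): original=210, with diffused error = 71775211227395/549755813888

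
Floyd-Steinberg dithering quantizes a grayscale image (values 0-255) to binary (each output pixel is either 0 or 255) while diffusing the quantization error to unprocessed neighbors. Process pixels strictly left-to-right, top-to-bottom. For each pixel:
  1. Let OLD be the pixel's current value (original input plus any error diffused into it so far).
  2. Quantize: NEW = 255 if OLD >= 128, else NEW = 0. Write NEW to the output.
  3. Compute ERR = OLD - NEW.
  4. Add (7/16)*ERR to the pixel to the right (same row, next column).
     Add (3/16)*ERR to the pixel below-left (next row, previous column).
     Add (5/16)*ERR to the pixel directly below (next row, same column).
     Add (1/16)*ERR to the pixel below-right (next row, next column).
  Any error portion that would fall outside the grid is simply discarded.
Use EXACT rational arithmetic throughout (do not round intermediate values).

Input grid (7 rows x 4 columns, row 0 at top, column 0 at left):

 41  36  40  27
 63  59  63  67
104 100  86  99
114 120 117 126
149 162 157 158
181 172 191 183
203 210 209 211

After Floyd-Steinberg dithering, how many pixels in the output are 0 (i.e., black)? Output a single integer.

(0,0): OLD=41 → NEW=0, ERR=41
(0,1): OLD=863/16 → NEW=0, ERR=863/16
(0,2): OLD=16281/256 → NEW=0, ERR=16281/256
(0,3): OLD=224559/4096 → NEW=0, ERR=224559/4096
(1,0): OLD=21997/256 → NEW=0, ERR=21997/256
(1,1): OLD=262011/2048 → NEW=0, ERR=262011/2048
(1,2): OLD=9994007/65536 → NEW=255, ERR=-6717673/65536
(1,3): OLD=45363537/1048576 → NEW=0, ERR=45363537/1048576
(2,0): OLD=5073785/32768 → NEW=255, ERR=-3282055/32768
(2,1): OLD=86308803/1048576 → NEW=0, ERR=86308803/1048576
(2,2): OLD=222478575/2097152 → NEW=0, ERR=222478575/2097152
(2,3): OLD=5117908627/33554432 → NEW=255, ERR=-3438471533/33554432
(3,0): OLD=1646400233/16777216 → NEW=0, ERR=1646400233/16777216
(3,1): OLD=54300834231/268435456 → NEW=255, ERR=-14150207049/268435456
(3,2): OLD=485417749065/4294967296 → NEW=0, ERR=485417749065/4294967296
(3,3): OLD=10311592652671/68719476736 → NEW=255, ERR=-7211873915009/68719476736
(4,0): OLD=729211524597/4294967296 → NEW=255, ERR=-366005135883/4294967296
(4,1): OLD=4658117211487/34359738368 → NEW=255, ERR=-4103616072353/34359738368
(4,2): OLD=128748045723519/1099511627776 → NEW=0, ERR=128748045723519/1099511627776
(4,3): OLD=3228118745642281/17592186044416 → NEW=255, ERR=-1257888695683799/17592186044416
(5,0): OLD=72554748661349/549755813888 → NEW=255, ERR=-67632983880091/549755813888
(5,1): OLD=1714962476126307/17592186044416 → NEW=0, ERR=1714962476126307/17592186044416
(5,2): OLD=2193487000825151/8796093022208 → NEW=255, ERR=-49516719837889/8796093022208
(5,3): OLD=46587211913476911/281474976710656 → NEW=255, ERR=-25188907147740369/281474976710656
(6,0): OLD=51463030279827529/281474976710656 → NEW=255, ERR=-20313088781389751/281474976710656
(6,1): OLD=901379605517136527/4503599627370496 → NEW=255, ERR=-247038299462339953/4503599627370496
(6,2): OLD=12433969105702359993/72057594037927936 → NEW=255, ERR=-5940717373969263687/72057594037927936
(6,3): OLD=169033973736240207119/1152921504606846976 → NEW=255, ERR=-124961009938505771761/1152921504606846976
Output grid:
  Row 0: ....  (4 black, running=4)
  Row 1: ..#.  (3 black, running=7)
  Row 2: #..#  (2 black, running=9)
  Row 3: .#.#  (2 black, running=11)
  Row 4: ##.#  (1 black, running=12)
  Row 5: #.##  (1 black, running=13)
  Row 6: ####  (0 black, running=13)

Answer: 13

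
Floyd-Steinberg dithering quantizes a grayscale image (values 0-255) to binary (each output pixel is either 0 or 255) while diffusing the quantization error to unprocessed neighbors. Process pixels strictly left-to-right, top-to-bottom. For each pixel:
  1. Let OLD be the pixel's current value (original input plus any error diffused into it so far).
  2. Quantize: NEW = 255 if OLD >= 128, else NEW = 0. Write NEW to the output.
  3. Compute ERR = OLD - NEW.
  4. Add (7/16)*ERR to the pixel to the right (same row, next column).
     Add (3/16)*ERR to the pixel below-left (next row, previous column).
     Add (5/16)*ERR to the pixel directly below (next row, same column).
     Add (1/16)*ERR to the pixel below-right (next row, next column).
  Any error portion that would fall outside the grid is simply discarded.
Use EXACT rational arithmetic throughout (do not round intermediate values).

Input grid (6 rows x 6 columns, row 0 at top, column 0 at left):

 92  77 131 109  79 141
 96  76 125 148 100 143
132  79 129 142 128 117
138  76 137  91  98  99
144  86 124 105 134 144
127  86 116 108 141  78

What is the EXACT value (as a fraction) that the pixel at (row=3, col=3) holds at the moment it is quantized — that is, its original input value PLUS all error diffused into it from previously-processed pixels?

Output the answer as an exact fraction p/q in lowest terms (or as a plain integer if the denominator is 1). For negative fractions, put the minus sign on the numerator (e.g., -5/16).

(0,0): OLD=92 → NEW=0, ERR=92
(0,1): OLD=469/4 → NEW=0, ERR=469/4
(0,2): OLD=11667/64 → NEW=255, ERR=-4653/64
(0,3): OLD=79045/1024 → NEW=0, ERR=79045/1024
(0,4): OLD=1847651/16384 → NEW=0, ERR=1847651/16384
(0,5): OLD=49895861/262144 → NEW=255, ERR=-16950859/262144
(1,0): OLD=9391/64 → NEW=255, ERR=-6929/64
(1,1): OLD=29385/512 → NEW=0, ERR=29385/512
(1,2): OLD=2444349/16384 → NEW=255, ERR=-1733571/16384
(1,3): OLD=9334425/65536 → NEW=255, ERR=-7377255/65536
(1,4): OLD=330062283/4194304 → NEW=0, ERR=330062283/4194304
(1,5): OLD=11023933469/67108864 → NEW=255, ERR=-6088826851/67108864
(2,0): OLD=892339/8192 → NEW=0, ERR=892339/8192
(2,1): OLD=30929185/262144 → NEW=0, ERR=30929185/262144
(2,2): OLD=545401891/4194304 → NEW=255, ERR=-524145629/4194304
(2,3): OLD=2023055179/33554432 → NEW=0, ERR=2023055179/33554432
(2,4): OLD=166345918945/1073741824 → NEW=255, ERR=-107458246175/1073741824
(2,5): OLD=855226767671/17179869184 → NEW=0, ERR=855226767671/17179869184
(3,0): OLD=814375747/4194304 → NEW=255, ERR=-255171773/4194304
(3,1): OLD=2336423367/33554432 → NEW=0, ERR=2336423367/33554432
(3,2): OLD=39484277285/268435456 → NEW=255, ERR=-28966763995/268435456
(3,3): OLD=619431512975/17179869184 → NEW=0, ERR=619431512975/17179869184
Target (3,3): original=91, with diffused error = 619431512975/17179869184

Answer: 619431512975/17179869184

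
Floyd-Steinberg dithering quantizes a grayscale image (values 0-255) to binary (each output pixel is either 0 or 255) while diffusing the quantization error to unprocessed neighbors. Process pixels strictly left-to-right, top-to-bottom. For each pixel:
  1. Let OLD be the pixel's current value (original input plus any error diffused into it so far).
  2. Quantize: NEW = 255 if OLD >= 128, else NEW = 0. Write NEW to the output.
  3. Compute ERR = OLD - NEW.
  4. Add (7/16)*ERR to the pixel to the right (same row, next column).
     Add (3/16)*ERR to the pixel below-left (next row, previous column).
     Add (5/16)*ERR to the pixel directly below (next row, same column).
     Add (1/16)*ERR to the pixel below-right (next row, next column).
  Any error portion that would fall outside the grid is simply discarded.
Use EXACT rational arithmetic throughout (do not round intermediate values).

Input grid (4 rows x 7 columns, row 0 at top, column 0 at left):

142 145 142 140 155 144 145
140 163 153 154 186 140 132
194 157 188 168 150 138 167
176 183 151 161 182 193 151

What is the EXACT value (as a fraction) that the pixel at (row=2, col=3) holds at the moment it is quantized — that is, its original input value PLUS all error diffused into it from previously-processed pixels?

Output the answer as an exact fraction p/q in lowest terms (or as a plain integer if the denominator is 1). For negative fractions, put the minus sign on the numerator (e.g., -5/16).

(0,0): OLD=142 → NEW=255, ERR=-113
(0,1): OLD=1529/16 → NEW=0, ERR=1529/16
(0,2): OLD=47055/256 → NEW=255, ERR=-18225/256
(0,3): OLD=445865/4096 → NEW=0, ERR=445865/4096
(0,4): OLD=13279135/65536 → NEW=255, ERR=-3432545/65536
(0,5): OLD=126967129/1048576 → NEW=0, ERR=126967129/1048576
(0,6): OLD=3321466223/16777216 → NEW=255, ERR=-956723857/16777216
(1,0): OLD=31387/256 → NEW=0, ERR=31387/256
(1,1): OLD=463037/2048 → NEW=255, ERR=-59203/2048
(1,2): OLD=9469185/65536 → NEW=255, ERR=-7242495/65536
(1,3): OLD=32872301/262144 → NEW=0, ERR=32872301/262144
(1,4): OLD=4261425831/16777216 → NEW=255, ERR=-16764249/16777216
(1,5): OLD=21936040663/134217728 → NEW=255, ERR=-12289479977/134217728
(1,6): OLD=175424319929/2147483648 → NEW=0, ERR=175424319929/2147483648
(2,0): OLD=7434863/32768 → NEW=255, ERR=-920977/32768
(2,1): OLD=128567861/1048576 → NEW=0, ERR=128567861/1048576
(2,2): OLD=3838847711/16777216 → NEW=255, ERR=-439342369/16777216
(2,3): OLD=25318262439/134217728 → NEW=255, ERR=-8907258201/134217728
Target (2,3): original=168, with diffused error = 25318262439/134217728

Answer: 25318262439/134217728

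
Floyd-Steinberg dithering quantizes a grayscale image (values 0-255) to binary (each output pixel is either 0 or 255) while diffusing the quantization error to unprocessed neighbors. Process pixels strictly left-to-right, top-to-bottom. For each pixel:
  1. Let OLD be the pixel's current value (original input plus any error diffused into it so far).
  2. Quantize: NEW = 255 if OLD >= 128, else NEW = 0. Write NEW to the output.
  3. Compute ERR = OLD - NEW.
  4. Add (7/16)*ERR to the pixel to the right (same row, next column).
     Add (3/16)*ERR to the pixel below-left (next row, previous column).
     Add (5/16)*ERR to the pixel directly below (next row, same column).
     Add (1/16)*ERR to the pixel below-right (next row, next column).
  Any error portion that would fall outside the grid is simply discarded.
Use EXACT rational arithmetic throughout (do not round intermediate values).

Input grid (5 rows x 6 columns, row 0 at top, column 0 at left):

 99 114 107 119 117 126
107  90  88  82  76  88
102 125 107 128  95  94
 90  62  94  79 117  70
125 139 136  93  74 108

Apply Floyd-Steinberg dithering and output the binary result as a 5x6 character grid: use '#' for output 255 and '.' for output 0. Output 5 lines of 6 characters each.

Answer: .#.#.#
.#....
.#.##.
..#...
#.#.#.

Derivation:
(0,0): OLD=99 → NEW=0, ERR=99
(0,1): OLD=2517/16 → NEW=255, ERR=-1563/16
(0,2): OLD=16451/256 → NEW=0, ERR=16451/256
(0,3): OLD=602581/4096 → NEW=255, ERR=-441899/4096
(0,4): OLD=4574419/65536 → NEW=0, ERR=4574419/65536
(0,5): OLD=164141509/1048576 → NEW=255, ERR=-103245371/1048576
(1,0): OLD=30623/256 → NEW=0, ERR=30623/256
(1,1): OLD=266329/2048 → NEW=255, ERR=-255911/2048
(1,2): OLD=1774669/65536 → NEW=0, ERR=1774669/65536
(1,3): OLD=20247177/262144 → NEW=0, ERR=20247177/262144
(1,4): OLD=1785080635/16777216 → NEW=0, ERR=1785080635/16777216
(1,5): OLD=29029306157/268435456 → NEW=0, ERR=29029306157/268435456
(2,0): OLD=3799523/32768 → NEW=0, ERR=3799523/32768
(2,1): OLD=156483057/1048576 → NEW=255, ERR=-110903823/1048576
(2,2): OLD=1272748563/16777216 → NEW=0, ERR=1272748563/16777216
(2,3): OLD=27778816059/134217728 → NEW=255, ERR=-6446704581/134217728
(2,4): OLD=568395507505/4294967296 → NEW=255, ERR=-526821152975/4294967296
(2,5): OLD=5551207877479/68719476736 → NEW=0, ERR=5551207877479/68719476736
(3,0): OLD=1785161651/16777216 → NEW=0, ERR=1785161651/16777216
(3,1): OLD=13015212727/134217728 → NEW=0, ERR=13015212727/134217728
(3,2): OLD=155172045717/1073741824 → NEW=255, ERR=-118632119403/1073741824
(3,3): OLD=-178973240897/68719476736 → NEW=0, ERR=-178973240897/68719476736
(3,4): OLD=49298633206239/549755813888 → NEW=0, ERR=49298633206239/549755813888
(3,5): OLD=1115432151516593/8796093022208 → NEW=0, ERR=1115432151516593/8796093022208
(4,0): OLD=378887560221/2147483648 → NEW=255, ERR=-168720770019/2147483648
(4,1): OLD=4152883236089/34359738368 → NEW=0, ERR=4152883236089/34359738368
(4,2): OLD=175838537667355/1099511627776 → NEW=255, ERR=-104536927415525/1099511627776
(4,3): OLD=1064309459919015/17592186044416 → NEW=0, ERR=1064309459919015/17592186044416
(4,4): OLD=42813871568449815/281474976710656 → NEW=255, ERR=-28962247492767465/281474976710656
(4,5): OLD=487363071750890561/4503599627370496 → NEW=0, ERR=487363071750890561/4503599627370496
Row 0: .#.#.#
Row 1: .#....
Row 2: .#.##.
Row 3: ..#...
Row 4: #.#.#.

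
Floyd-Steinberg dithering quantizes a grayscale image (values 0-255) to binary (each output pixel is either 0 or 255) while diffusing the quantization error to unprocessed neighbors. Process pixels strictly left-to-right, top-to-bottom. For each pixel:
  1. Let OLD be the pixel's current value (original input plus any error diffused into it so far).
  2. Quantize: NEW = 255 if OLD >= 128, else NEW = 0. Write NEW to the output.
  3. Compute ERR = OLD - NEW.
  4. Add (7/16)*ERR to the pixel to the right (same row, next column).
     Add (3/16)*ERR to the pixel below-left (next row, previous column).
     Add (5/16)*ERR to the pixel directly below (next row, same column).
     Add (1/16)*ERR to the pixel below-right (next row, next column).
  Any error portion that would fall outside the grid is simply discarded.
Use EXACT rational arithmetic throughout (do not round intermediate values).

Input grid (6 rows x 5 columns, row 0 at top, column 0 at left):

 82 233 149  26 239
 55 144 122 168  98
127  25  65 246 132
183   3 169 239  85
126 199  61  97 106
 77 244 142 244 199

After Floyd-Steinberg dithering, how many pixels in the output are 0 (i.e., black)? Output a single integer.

Answer: 13

Derivation:
(0,0): OLD=82 → NEW=0, ERR=82
(0,1): OLD=2151/8 → NEW=255, ERR=111/8
(0,2): OLD=19849/128 → NEW=255, ERR=-12791/128
(0,3): OLD=-36289/2048 → NEW=0, ERR=-36289/2048
(0,4): OLD=7577529/32768 → NEW=255, ERR=-778311/32768
(1,0): OLD=10653/128 → NEW=0, ERR=10653/128
(1,1): OLD=175243/1024 → NEW=255, ERR=-85877/1024
(1,2): OLD=1691687/32768 → NEW=0, ERR=1691687/32768
(1,3): OLD=22852411/131072 → NEW=255, ERR=-10570949/131072
(1,4): OLD=113635537/2097152 → NEW=0, ERR=113635537/2097152
(2,0): OLD=2249257/16384 → NEW=255, ERR=-1928663/16384
(2,1): OLD=-19832173/524288 → NEW=0, ERR=-19832173/524288
(2,2): OLD=370948857/8388608 → NEW=0, ERR=370948857/8388608
(2,3): OLD=34028197723/134217728 → NEW=255, ERR=-197322917/134217728
(2,4): OLD=307625301181/2147483648 → NEW=255, ERR=-239983029059/2147483648
(3,0): OLD=1167032665/8388608 → NEW=255, ERR=-972062375/8388608
(3,1): OLD=-3931493083/67108864 → NEW=0, ERR=-3931493083/67108864
(3,2): OLD=331890736871/2147483648 → NEW=255, ERR=-215717593369/2147483648
(3,3): OLD=757647787903/4294967296 → NEW=255, ERR=-337568872577/4294967296
(3,4): OLD=1072028790587/68719476736 → NEW=0, ERR=1072028790587/68719476736
(4,0): OLD=84614495575/1073741824 → NEW=0, ERR=84614495575/1073741824
(4,1): OLD=6497151231895/34359738368 → NEW=255, ERR=-2264582051945/34359738368
(4,2): OLD=-9688954586311/549755813888 → NEW=0, ERR=-9688954586311/549755813888
(4,3): OLD=539859249672343/8796093022208 → NEW=0, ERR=539859249672343/8796093022208
(4,4): OLD=18691945888309153/140737488355328 → NEW=255, ERR=-17196113642299487/140737488355328
(5,0): OLD=49075770805541/549755813888 → NEW=0, ERR=49075770805541/549755813888
(5,1): OLD=1161433143438703/4398046511104 → NEW=255, ERR=39931283107183/4398046511104
(5,2): OLD=20808489686771367/140737488355328 → NEW=255, ERR=-15079569843837273/140737488355328
(5,3): OLD=108250548076283241/562949953421312 → NEW=255, ERR=-35301690046151319/562949953421312
(5,4): OLD=1235949540503438387/9007199254740992 → NEW=255, ERR=-1060886269455514573/9007199254740992
Output grid:
  Row 0: .##.#  (2 black, running=2)
  Row 1: .#.#.  (3 black, running=5)
  Row 2: #..##  (2 black, running=7)
  Row 3: #.##.  (2 black, running=9)
  Row 4: .#..#  (3 black, running=12)
  Row 5: .####  (1 black, running=13)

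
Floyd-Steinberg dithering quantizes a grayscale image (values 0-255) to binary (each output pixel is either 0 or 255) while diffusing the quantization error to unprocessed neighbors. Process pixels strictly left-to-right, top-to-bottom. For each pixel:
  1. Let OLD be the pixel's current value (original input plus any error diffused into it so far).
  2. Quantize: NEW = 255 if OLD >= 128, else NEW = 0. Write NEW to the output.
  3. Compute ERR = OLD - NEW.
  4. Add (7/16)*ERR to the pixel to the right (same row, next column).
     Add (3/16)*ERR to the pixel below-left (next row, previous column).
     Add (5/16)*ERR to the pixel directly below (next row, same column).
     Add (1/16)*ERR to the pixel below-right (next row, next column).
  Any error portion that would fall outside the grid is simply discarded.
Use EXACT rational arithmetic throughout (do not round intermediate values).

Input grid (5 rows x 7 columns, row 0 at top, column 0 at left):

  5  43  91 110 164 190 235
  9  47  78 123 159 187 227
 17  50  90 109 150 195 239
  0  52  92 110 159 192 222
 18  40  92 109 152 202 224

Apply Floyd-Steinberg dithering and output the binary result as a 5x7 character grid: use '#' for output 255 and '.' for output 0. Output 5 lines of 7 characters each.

(0,0): OLD=5 → NEW=0, ERR=5
(0,1): OLD=723/16 → NEW=0, ERR=723/16
(0,2): OLD=28357/256 → NEW=0, ERR=28357/256
(0,3): OLD=649059/4096 → NEW=255, ERR=-395421/4096
(0,4): OLD=7979957/65536 → NEW=0, ERR=7979957/65536
(0,5): OLD=255089139/1048576 → NEW=255, ERR=-12297741/1048576
(0,6): OLD=3856561573/16777216 → NEW=255, ERR=-421628507/16777216
(1,0): OLD=4873/256 → NEW=0, ERR=4873/256
(1,1): OLD=185407/2048 → NEW=0, ERR=185407/2048
(1,2): OLD=8974891/65536 → NEW=255, ERR=-7736789/65536
(1,3): OLD=18595727/262144 → NEW=0, ERR=18595727/262144
(1,4): OLD=3688533261/16777216 → NEW=255, ERR=-589656819/16777216
(1,5): OLD=22931998365/134217728 → NEW=255, ERR=-11293522275/134217728
(1,6): OLD=389984881043/2147483648 → NEW=255, ERR=-157623449197/2147483648
(2,0): OLD=1308197/32768 → NEW=0, ERR=1308197/32768
(2,1): OLD=78445799/1048576 → NEW=0, ERR=78445799/1048576
(2,2): OLD=1758204021/16777216 → NEW=0, ERR=1758204021/16777216
(2,3): OLD=21883968525/134217728 → NEW=255, ERR=-12341552115/134217728
(2,4): OLD=93892927517/1073741824 → NEW=0, ERR=93892927517/1073741824
(2,5): OLD=6562821764575/34359738368 → NEW=255, ERR=-2198911519265/34359738368
(2,6): OLD=100498241246217/549755813888 → NEW=255, ERR=-39689491295223/549755813888
(3,0): OLD=444648917/16777216 → NEW=0, ERR=444648917/16777216
(3,1): OLD=14645629489/134217728 → NEW=0, ERR=14645629489/134217728
(3,2): OLD=171716234403/1073741824 → NEW=255, ERR=-102087930717/1073741824
(3,3): OLD=268927962629/4294967296 → NEW=0, ERR=268927962629/4294967296
(3,4): OLD=107737836818901/549755813888 → NEW=255, ERR=-32449895722539/549755813888
(3,5): OLD=607396186833999/4398046511104 → NEW=255, ERR=-514105673497521/4398046511104
(3,6): OLD=10154081166683921/70368744177664 → NEW=255, ERR=-7789948598620399/70368744177664
(4,0): OLD=100377550811/2147483648 → NEW=0, ERR=100377550811/2147483648
(4,1): OLD=2693070226591/34359738368 → NEW=0, ERR=2693070226591/34359738368
(4,2): OLD=63298509801393/549755813888 → NEW=0, ERR=63298509801393/549755813888
(4,3): OLD=712179448209131/4398046511104 → NEW=255, ERR=-409322412122389/4398046511104
(4,4): OLD=2632930807243089/35184372088832 → NEW=0, ERR=2632930807243089/35184372088832
(4,5): OLD=195640926155465425/1125899906842624 → NEW=255, ERR=-91463550089403695/1125899906842624
(4,6): OLD=2640173475193141255/18014398509481984 → NEW=255, ERR=-1953498144724764665/18014398509481984
Row 0: ...#.##
Row 1: ..#.###
Row 2: ...#.##
Row 3: ..#.###
Row 4: ...#.##

Answer: ...#.##
..#.###
...#.##
..#.###
...#.##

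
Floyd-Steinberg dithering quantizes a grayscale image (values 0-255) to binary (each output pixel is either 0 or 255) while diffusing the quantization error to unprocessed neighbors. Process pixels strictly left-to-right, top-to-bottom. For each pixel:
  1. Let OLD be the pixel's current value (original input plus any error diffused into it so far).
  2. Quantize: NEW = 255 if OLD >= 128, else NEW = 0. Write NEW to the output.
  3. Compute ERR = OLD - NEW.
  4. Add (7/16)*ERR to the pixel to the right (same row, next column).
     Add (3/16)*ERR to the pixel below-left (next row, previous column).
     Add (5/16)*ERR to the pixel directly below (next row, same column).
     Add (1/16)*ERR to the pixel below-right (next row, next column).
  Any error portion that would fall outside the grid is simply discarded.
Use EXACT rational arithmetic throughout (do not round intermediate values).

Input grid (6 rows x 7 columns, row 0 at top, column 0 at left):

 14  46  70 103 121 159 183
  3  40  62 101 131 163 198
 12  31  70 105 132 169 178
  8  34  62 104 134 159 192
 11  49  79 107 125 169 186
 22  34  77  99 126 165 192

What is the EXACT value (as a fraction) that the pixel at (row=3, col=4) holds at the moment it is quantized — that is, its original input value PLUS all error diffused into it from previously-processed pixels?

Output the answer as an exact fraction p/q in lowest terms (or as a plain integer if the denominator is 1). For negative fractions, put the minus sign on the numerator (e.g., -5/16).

Answer: 44421517135895/274877906944

Derivation:
(0,0): OLD=14 → NEW=0, ERR=14
(0,1): OLD=417/8 → NEW=0, ERR=417/8
(0,2): OLD=11879/128 → NEW=0, ERR=11879/128
(0,3): OLD=294097/2048 → NEW=255, ERR=-228143/2048
(0,4): OLD=2367927/32768 → NEW=0, ERR=2367927/32768
(0,5): OLD=99937281/524288 → NEW=255, ERR=-33756159/524288
(0,6): OLD=1298822151/8388608 → NEW=255, ERR=-840272889/8388608
(1,0): OLD=2195/128 → NEW=0, ERR=2195/128
(1,1): OLD=84037/1024 → NEW=0, ERR=84037/1024
(1,2): OLD=3580777/32768 → NEW=0, ERR=3580777/32768
(1,3): OLD=17477973/131072 → NEW=255, ERR=-15945387/131072
(1,4): OLD=682197887/8388608 → NEW=0, ERR=682197887/8388608
(1,5): OLD=11018876399/67108864 → NEW=255, ERR=-6093883921/67108864
(1,6): OLD=132011989793/1073741824 → NEW=0, ERR=132011989793/1073741824
(2,0): OLD=536519/16384 → NEW=0, ERR=536519/16384
(2,1): OLD=48514365/524288 → NEW=0, ERR=48514365/524288
(2,2): OLD=1064947575/8388608 → NEW=0, ERR=1064947575/8388608
(2,3): OLD=9704121599/67108864 → NEW=255, ERR=-7408638721/67108864
(2,4): OLD=45357837647/536870912 → NEW=0, ERR=45357837647/536870912
(2,5): OLD=3534254204389/17179869184 → NEW=255, ERR=-846612437531/17179869184
(2,6): OLD=52002905272979/274877906944 → NEW=255, ERR=-18090960997741/274877906944
(3,0): OLD=298494999/8388608 → NEW=0, ERR=298494999/8388608
(3,1): OLD=7001778699/67108864 → NEW=0, ERR=7001778699/67108864
(3,2): OLD=71083134769/536870912 → NEW=255, ERR=-65818947791/536870912
(3,3): OLD=85126292983/2147483648 → NEW=0, ERR=85126292983/2147483648
(3,4): OLD=44421517135895/274877906944 → NEW=255, ERR=-25672349134825/274877906944
Target (3,4): original=134, with diffused error = 44421517135895/274877906944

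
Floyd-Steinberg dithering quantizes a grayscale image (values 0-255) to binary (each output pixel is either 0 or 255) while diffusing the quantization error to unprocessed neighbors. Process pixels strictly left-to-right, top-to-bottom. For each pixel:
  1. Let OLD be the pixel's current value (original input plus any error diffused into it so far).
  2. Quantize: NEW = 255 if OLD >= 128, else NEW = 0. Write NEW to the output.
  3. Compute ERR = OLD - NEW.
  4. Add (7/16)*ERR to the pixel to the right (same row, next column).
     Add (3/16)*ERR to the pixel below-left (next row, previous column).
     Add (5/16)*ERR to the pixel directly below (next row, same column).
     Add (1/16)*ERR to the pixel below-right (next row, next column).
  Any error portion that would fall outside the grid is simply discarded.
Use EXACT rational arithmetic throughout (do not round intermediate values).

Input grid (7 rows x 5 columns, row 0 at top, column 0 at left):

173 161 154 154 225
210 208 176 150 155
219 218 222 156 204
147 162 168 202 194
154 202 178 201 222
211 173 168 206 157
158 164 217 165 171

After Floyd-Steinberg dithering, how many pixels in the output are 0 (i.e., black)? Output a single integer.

(0,0): OLD=173 → NEW=255, ERR=-82
(0,1): OLD=1001/8 → NEW=0, ERR=1001/8
(0,2): OLD=26719/128 → NEW=255, ERR=-5921/128
(0,3): OLD=273945/2048 → NEW=255, ERR=-248295/2048
(0,4): OLD=5634735/32768 → NEW=255, ERR=-2721105/32768
(1,0): OLD=26603/128 → NEW=255, ERR=-6037/128
(1,1): OLD=217773/1024 → NEW=255, ERR=-43347/1024
(1,2): OLD=4198001/32768 → NEW=255, ERR=-4157839/32768
(1,3): OLD=4998909/131072 → NEW=0, ERR=4998909/131072
(1,4): OLD=289737943/2097152 → NEW=255, ERR=-245035817/2097152
(2,0): OLD=3216575/16384 → NEW=255, ERR=-961345/16384
(2,1): OLD=79881445/524288 → NEW=255, ERR=-53811995/524288
(2,2): OLD=1190753135/8388608 → NEW=255, ERR=-948341905/8388608
(2,3): OLD=11894386525/134217728 → NEW=0, ERR=11894386525/134217728
(2,4): OLD=448054791243/2147483648 → NEW=255, ERR=-99553538997/2147483648
(3,0): OLD=917874191/8388608 → NEW=0, ERR=917874191/8388608
(3,1): OLD=10263098659/67108864 → NEW=255, ERR=-6849661661/67108864
(3,2): OLD=210921926065/2147483648 → NEW=0, ERR=210921926065/2147483648
(3,3): OLD=1103404426265/4294967296 → NEW=255, ERR=8187765785/4294967296
(3,4): OLD=12773977826109/68719476736 → NEW=255, ERR=-4749488741571/68719476736
(4,0): OLD=181522223553/1073741824 → NEW=255, ERR=-92281941567/1073741824
(4,1): OLD=5420515673729/34359738368 → NEW=255, ERR=-3341217610111/34359738368
(4,2): OLD=88031245294895/549755813888 → NEW=255, ERR=-52156487246545/549755813888
(4,3): OLD=1348167740115329/8796093022208 → NEW=255, ERR=-894835980547711/8796093022208
(4,4): OLD=21956966300771079/140737488355328 → NEW=255, ERR=-13931093229837561/140737488355328
(5,0): OLD=91209713249315/549755813888 → NEW=255, ERR=-48978019292125/549755813888
(5,1): OLD=353931366583145/4398046511104 → NEW=0, ERR=353931366583145/4398046511104
(5,2): OLD=20886558546303985/140737488355328 → NEW=255, ERR=-15001500984304655/140737488355328
(5,3): OLD=58032008965145855/562949953421312 → NEW=0, ERR=58032008965145855/562949953421312
(5,4): OLD=1484462978398552005/9007199254740992 → NEW=255, ERR=-812372831560400955/9007199254740992
(6,0): OLD=10220934908135347/70368744177664 → NEW=255, ERR=-7723094857168973/70368744177664
(6,1): OLD=260257984205620285/2251799813685248 → NEW=0, ERR=260257984205620285/2251799813685248
(6,2): OLD=9317531731082471151/36028797018963968 → NEW=255, ERR=130188491246659311/36028797018963968
(6,3): OLD=101008728206931361157/576460752303423488 → NEW=255, ERR=-45988763630441628283/576460752303423488
(6,4): OLD=1054740743970056315107/9223372036854775808 → NEW=0, ERR=1054740743970056315107/9223372036854775808
Output grid:
  Row 0: #.###  (1 black, running=1)
  Row 1: ###.#  (1 black, running=2)
  Row 2: ###.#  (1 black, running=3)
  Row 3: .#.##  (2 black, running=5)
  Row 4: #####  (0 black, running=5)
  Row 5: #.#.#  (2 black, running=7)
  Row 6: #.##.  (2 black, running=9)

Answer: 9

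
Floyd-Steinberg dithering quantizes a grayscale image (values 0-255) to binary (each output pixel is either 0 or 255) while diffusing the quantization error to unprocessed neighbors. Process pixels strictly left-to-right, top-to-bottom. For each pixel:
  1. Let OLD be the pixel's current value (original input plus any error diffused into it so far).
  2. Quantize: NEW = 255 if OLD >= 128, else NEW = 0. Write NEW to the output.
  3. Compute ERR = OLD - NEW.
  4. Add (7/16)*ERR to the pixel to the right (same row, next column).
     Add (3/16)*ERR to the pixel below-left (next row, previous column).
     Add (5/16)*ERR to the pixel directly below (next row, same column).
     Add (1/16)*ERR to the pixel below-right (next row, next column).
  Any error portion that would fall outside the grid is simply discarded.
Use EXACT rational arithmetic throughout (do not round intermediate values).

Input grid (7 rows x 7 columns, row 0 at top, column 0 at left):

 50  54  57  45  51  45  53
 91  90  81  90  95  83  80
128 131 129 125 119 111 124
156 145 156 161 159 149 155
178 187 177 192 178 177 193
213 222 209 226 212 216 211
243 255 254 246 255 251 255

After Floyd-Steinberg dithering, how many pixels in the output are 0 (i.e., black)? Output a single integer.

Answer: 19

Derivation:
(0,0): OLD=50 → NEW=0, ERR=50
(0,1): OLD=607/8 → NEW=0, ERR=607/8
(0,2): OLD=11545/128 → NEW=0, ERR=11545/128
(0,3): OLD=172975/2048 → NEW=0, ERR=172975/2048
(0,4): OLD=2881993/32768 → NEW=0, ERR=2881993/32768
(0,5): OLD=43766911/524288 → NEW=0, ERR=43766911/524288
(0,6): OLD=750964601/8388608 → NEW=0, ERR=750964601/8388608
(1,0): OLD=15469/128 → NEW=0, ERR=15469/128
(1,1): OLD=191099/1024 → NEW=255, ERR=-70021/1024
(1,2): OLD=3271831/32768 → NEW=0, ERR=3271831/32768
(1,3): OLD=23882059/131072 → NEW=255, ERR=-9541301/131072
(1,4): OLD=935903105/8388608 → NEW=0, ERR=935903105/8388608
(1,5): OLD=12091715025/67108864 → NEW=255, ERR=-5021045295/67108864
(1,6): OLD=86392777503/1073741824 → NEW=0, ERR=86392777503/1073741824
(2,0): OLD=2505849/16384 → NEW=255, ERR=-1672071/16384
(2,1): OLD=47844931/524288 → NEW=0, ERR=47844931/524288
(2,2): OLD=1528445065/8388608 → NEW=255, ERR=-610649975/8388608
(2,3): OLD=6547373953/67108864 → NEW=0, ERR=6547373953/67108864
(2,4): OLD=95547368465/536870912 → NEW=255, ERR=-41354714095/536870912
(2,5): OLD=1305289788443/17179869184 → NEW=0, ERR=1305289788443/17179869184
(2,6): OLD=48847923584877/274877906944 → NEW=255, ERR=-21245942685843/274877906944
(3,0): OLD=1184626281/8388608 → NEW=255, ERR=-954468759/8388608
(3,1): OLD=6959916725/67108864 → NEW=0, ERR=6959916725/67108864
(3,2): OLD=108781707823/536870912 → NEW=255, ERR=-28120374737/536870912
(3,3): OLD=321221515897/2147483648 → NEW=255, ERR=-226386814343/2147483648
(3,4): OLD=30003168442985/274877906944 → NEW=0, ERR=30003168442985/274877906944
(3,5): OLD=442421425328331/2199023255552 → NEW=255, ERR=-118329504837429/2199023255552
(3,6): OLD=3942510525393941/35184372088832 → NEW=0, ERR=3942510525393941/35184372088832
(4,0): OLD=173827044487/1073741824 → NEW=255, ERR=-99977120633/1073741824
(4,1): OLD=2778694781403/17179869184 → NEW=255, ERR=-1602171860517/17179869184
(4,2): OLD=29287381684917/274877906944 → NEW=0, ERR=29287381684917/274877906944
(4,3): OLD=490080457105239/2199023255552 → NEW=255, ERR=-70670473060521/2199023255552
(4,4): OLD=3190721522854165/17592186044416 → NEW=255, ERR=-1295285918471915/17592186044416
(4,5): OLD=87709715646854997/562949953421312 → NEW=255, ERR=-55842522475579563/562949953421312
(4,6): OLD=1632600287629087971/9007199254740992 → NEW=255, ERR=-664235522329864989/9007199254740992
(5,0): OLD=45744308946881/274877906944 → NEW=255, ERR=-24349557323839/274877906944
(5,1): OLD=370006838764779/2199023255552 → NEW=255, ERR=-190744091400981/2199023255552
(5,2): OLD=3386365488413981/17592186044416 → NEW=255, ERR=-1099641952912099/17592186044416
(5,3): OLD=25538783408110833/140737488355328 → NEW=255, ERR=-10349276122497807/140737488355328
(5,4): OLD=1226881555089413243/9007199254740992 → NEW=255, ERR=-1069954254869539717/9007199254740992
(5,5): OLD=8257953042502254923/72057594037927936 → NEW=0, ERR=8257953042502254923/72057594037927936
(5,6): OLD=267354844999491712773/1152921504606846976 → NEW=255, ERR=-26640138675254266107/1152921504606846976
(6,0): OLD=7003587850429673/35184372088832 → NEW=255, ERR=-1968427032222487/35184372088832
(6,1): OLD=104799126529874685/562949953421312 → NEW=255, ERR=-38753111592559875/562949953421312
(6,2): OLD=1667592316221732183/9007199254740992 → NEW=255, ERR=-629243493737220777/9007199254740992
(6,3): OLD=11981492003400543497/72057594037927936 → NEW=255, ERR=-6393194476271080183/72057594037927936
(6,4): OLD=28239935237356839563/144115188075855872 → NEW=255, ERR=-8509437721986407797/144115188075855872
(6,5): OLD=4597365932820975130727/18446744073709551616 → NEW=255, ERR=-106553805974960531353/18446744073709551616
(6,6): OLD=74499664063770482845537/295147905179352825856 → NEW=255, ERR=-763051756964487747743/295147905179352825856
Output grid:
  Row 0: .......  (7 black, running=7)
  Row 1: .#.#.#.  (4 black, running=11)
  Row 2: #.#.#.#  (3 black, running=14)
  Row 3: #.##.#.  (3 black, running=17)
  Row 4: ##.####  (1 black, running=18)
  Row 5: #####.#  (1 black, running=19)
  Row 6: #######  (0 black, running=19)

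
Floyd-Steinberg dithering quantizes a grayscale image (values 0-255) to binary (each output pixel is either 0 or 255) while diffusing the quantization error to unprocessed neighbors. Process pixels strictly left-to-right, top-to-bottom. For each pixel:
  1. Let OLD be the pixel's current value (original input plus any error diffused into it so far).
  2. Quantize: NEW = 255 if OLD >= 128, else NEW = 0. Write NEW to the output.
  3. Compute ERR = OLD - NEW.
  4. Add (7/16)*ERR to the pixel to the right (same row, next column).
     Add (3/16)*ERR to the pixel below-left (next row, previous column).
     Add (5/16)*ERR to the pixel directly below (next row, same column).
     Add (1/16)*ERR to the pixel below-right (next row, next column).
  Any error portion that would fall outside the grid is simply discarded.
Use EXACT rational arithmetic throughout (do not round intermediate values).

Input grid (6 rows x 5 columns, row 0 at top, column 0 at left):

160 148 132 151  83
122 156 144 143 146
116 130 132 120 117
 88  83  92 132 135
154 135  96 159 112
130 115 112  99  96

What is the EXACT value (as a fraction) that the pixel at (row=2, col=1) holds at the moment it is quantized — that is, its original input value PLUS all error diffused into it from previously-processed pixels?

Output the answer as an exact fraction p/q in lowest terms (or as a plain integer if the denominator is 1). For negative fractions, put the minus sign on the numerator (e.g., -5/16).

Answer: 56689131/1048576

Derivation:
(0,0): OLD=160 → NEW=255, ERR=-95
(0,1): OLD=1703/16 → NEW=0, ERR=1703/16
(0,2): OLD=45713/256 → NEW=255, ERR=-19567/256
(0,3): OLD=481527/4096 → NEW=0, ERR=481527/4096
(0,4): OLD=8810177/65536 → NEW=255, ERR=-7901503/65536
(1,0): OLD=28741/256 → NEW=0, ERR=28741/256
(1,1): OLD=446691/2048 → NEW=255, ERR=-75549/2048
(1,2): OLD=8694687/65536 → NEW=255, ERR=-8016993/65536
(1,3): OLD=25908979/262144 → NEW=0, ERR=25908979/262144
(1,4): OLD=666518905/4194304 → NEW=255, ERR=-403028615/4194304
(2,0): OLD=4724081/32768 → NEW=255, ERR=-3631759/32768
(2,1): OLD=56689131/1048576 → NEW=0, ERR=56689131/1048576
Target (2,1): original=130, with diffused error = 56689131/1048576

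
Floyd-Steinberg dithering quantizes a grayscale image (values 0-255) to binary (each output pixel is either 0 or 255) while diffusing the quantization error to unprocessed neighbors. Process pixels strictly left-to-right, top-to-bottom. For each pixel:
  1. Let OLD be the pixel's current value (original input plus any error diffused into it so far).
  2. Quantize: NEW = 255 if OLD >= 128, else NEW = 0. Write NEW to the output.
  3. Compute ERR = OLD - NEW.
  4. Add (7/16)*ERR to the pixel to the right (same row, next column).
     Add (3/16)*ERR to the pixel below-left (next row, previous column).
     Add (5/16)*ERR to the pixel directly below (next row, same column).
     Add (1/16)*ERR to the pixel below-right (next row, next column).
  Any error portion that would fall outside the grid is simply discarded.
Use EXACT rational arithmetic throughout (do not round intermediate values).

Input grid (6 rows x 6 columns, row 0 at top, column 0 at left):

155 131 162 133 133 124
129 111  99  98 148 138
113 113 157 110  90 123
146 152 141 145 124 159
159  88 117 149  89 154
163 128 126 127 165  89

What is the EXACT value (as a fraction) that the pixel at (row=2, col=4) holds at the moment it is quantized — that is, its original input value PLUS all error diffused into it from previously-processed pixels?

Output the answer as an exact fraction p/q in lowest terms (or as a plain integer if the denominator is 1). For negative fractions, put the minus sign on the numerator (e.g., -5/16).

(0,0): OLD=155 → NEW=255, ERR=-100
(0,1): OLD=349/4 → NEW=0, ERR=349/4
(0,2): OLD=12811/64 → NEW=255, ERR=-3509/64
(0,3): OLD=111629/1024 → NEW=0, ERR=111629/1024
(0,4): OLD=2960475/16384 → NEW=255, ERR=-1217445/16384
(0,5): OLD=23983741/262144 → NEW=0, ERR=23983741/262144
(1,0): OLD=7303/64 → NEW=0, ERR=7303/64
(1,1): OLD=87889/512 → NEW=255, ERR=-42671/512
(1,2): OLD=1168133/16384 → NEW=0, ERR=1168133/16384
(1,3): OLD=9561681/65536 → NEW=255, ERR=-7149999/65536
(1,4): OLD=423689667/4194304 → NEW=0, ERR=423689667/4194304
(1,5): OLD=13833884261/67108864 → NEW=255, ERR=-3278876059/67108864
(2,0): OLD=1089803/8192 → NEW=255, ERR=-999157/8192
(2,1): OLD=14180681/262144 → NEW=0, ERR=14180681/262144
(2,2): OLD=743573595/4194304 → NEW=255, ERR=-325973925/4194304
(2,3): OLD=2191134467/33554432 → NEW=0, ERR=2191134467/33554432
(2,4): OLD=144049592905/1073741824 → NEW=255, ERR=-129754572215/1073741824
Target (2,4): original=90, with diffused error = 144049592905/1073741824

Answer: 144049592905/1073741824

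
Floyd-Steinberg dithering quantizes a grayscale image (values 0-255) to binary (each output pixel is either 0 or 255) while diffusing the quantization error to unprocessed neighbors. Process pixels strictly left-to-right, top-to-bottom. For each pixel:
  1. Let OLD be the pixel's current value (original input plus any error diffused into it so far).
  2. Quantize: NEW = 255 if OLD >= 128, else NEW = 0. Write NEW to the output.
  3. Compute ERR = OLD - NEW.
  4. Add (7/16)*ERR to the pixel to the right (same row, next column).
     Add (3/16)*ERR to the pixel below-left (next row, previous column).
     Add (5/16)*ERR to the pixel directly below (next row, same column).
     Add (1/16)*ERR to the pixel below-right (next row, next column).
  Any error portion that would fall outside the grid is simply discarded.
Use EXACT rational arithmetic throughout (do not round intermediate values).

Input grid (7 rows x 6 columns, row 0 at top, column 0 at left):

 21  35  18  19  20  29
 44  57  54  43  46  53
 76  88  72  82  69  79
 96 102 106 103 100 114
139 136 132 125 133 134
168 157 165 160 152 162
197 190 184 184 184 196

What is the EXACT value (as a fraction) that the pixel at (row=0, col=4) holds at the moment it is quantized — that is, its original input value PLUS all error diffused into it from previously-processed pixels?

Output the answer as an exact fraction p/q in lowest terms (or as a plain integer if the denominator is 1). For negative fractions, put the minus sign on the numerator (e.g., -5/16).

Answer: 2323781/65536

Derivation:
(0,0): OLD=21 → NEW=0, ERR=21
(0,1): OLD=707/16 → NEW=0, ERR=707/16
(0,2): OLD=9557/256 → NEW=0, ERR=9557/256
(0,3): OLD=144723/4096 → NEW=0, ERR=144723/4096
(0,4): OLD=2323781/65536 → NEW=0, ERR=2323781/65536
Target (0,4): original=20, with diffused error = 2323781/65536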